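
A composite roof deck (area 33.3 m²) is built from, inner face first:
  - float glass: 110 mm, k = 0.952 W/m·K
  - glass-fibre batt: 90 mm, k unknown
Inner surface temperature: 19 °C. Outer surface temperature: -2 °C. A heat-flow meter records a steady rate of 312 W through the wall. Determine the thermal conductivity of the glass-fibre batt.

Thermal resistances in series:
R_float glass = L/(kA) = 0.11/(0.952×33.3) = 0.00347 K/W
Sum of known resistances R_other = 0.00347 K/W
Total R = ΔT/Q = 21/312 = 0.06731 K/W
R_glass-fibre batt = R_total − R_other = 0.06384 K/W
k = L/(R·A) = 0.09/(0.06384×33.3)

k ≈ 0.0423 W/(m·K)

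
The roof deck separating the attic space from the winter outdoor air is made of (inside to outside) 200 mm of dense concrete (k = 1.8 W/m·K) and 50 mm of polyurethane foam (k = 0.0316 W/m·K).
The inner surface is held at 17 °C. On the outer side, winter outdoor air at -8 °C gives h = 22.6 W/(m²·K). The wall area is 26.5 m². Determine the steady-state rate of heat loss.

Q ≈ 381 W

Model the wall as resistances in series:
R_dense concrete = L/(kA) = 0.2/(1.8×26.5) = 0.004193 K/W
R_polyurethane foam = L/(kA) = 0.05/(0.0316×26.5) = 0.05971 K/W
R_outer film = 1/(h_o·A) = 1/(22.6×26.5) = 0.00167 K/W
R_total = 0.06557 K/W
Q = ΔT / R_total = 25 / 0.06557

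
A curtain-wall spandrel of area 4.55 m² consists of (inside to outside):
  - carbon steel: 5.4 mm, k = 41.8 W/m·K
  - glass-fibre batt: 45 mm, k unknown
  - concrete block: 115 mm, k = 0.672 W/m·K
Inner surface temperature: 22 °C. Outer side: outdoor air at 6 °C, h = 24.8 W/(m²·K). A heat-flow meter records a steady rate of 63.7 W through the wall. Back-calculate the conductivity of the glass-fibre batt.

Treating each layer as a thermal resistance in series:
R_carbon steel = L/(kA) = 0.0054/(41.8×4.55) = 2.839×10^-5 K/W
R_concrete block = L/(kA) = 0.115/(0.672×4.55) = 0.03761 K/W
R_outer film = 1/(h_o·A) = 1/(24.8×4.55) = 0.008862 K/W
Sum of known resistances R_other = 0.0465 K/W
Total R = ΔT/Q = 16/63.7 = 0.2512 K/W
R_glass-fibre batt = R_total − R_other = 0.2047 K/W
k = L/(R·A) = 0.045/(0.2047×4.55)

k ≈ 0.0483 W/(m·K)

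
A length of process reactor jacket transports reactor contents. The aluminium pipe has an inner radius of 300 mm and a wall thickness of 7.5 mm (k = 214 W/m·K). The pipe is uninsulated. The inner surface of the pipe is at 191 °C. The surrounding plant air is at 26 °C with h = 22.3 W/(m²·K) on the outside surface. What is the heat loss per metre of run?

q′ ≈ 7100 W/m

Radial resistances (cylindrical: R_cond = ln(r_o/r_i)/(2πkL), R_conv = 1/(h·2πrL)):
R_aluminium pipe wall = ln(307.5/300)/(2π×214×1) = 1.836×10^-5 K/W
R_outer film = 1/(h_o·2πr_oL) = 1/(22.3×2π×0.3075×1) = 0.02321 K/W
R_total = 0.02323 K/W
Q = ΔT/R_total = 165/0.02323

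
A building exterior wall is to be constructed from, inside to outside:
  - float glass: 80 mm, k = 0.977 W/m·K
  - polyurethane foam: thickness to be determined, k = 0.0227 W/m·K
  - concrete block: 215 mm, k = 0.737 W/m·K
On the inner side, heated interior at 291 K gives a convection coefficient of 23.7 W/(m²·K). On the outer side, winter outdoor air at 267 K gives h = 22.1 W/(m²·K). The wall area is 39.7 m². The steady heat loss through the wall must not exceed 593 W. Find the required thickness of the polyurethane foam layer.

Thermal resistances in series:
R_inner film = 1/(h_i·A) = 1/(23.7×39.7) = 0.001063 K/W
R_float glass = L/(kA) = 0.08/(0.977×39.7) = 0.002063 K/W
R_concrete block = L/(kA) = 0.215/(0.737×39.7) = 0.007348 K/W
R_outer film = 1/(h_o·A) = 1/(22.1×39.7) = 0.00114 K/W
Sum of the known resistances R_other = 0.01161 K/W
Required total resistance R_tot = ΔT/Q_allow = 24/593 = 0.04047 K/W
R_polyurethane foam = R_tot − R_other = 0.02886 K/W
L = R·k·A = 0.02886×0.0227×39.7

L ≈ 26 mm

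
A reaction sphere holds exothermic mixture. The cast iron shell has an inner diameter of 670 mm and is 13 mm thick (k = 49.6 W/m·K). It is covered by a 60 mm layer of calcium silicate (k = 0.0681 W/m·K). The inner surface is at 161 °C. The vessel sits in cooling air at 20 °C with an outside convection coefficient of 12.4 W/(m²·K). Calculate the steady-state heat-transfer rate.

Radial (spherical) resistances in series:
R_cast iron shell = (1/0.335 − 1/0.348)/(4π×49.6) = 1.789×10^-4 K/W
R_calcium silicate = (1/0.348 − 1/0.408)/(4π×0.0681) = 0.4938 K/W
R_outer film = 1/(h·4πr_o²) = 1/(12.4×4π×0.408²) = 0.03855 K/W
R_total = 0.5325 K/W
Q = ΔT/R_total = 141/0.5325

Q ≈ 265 W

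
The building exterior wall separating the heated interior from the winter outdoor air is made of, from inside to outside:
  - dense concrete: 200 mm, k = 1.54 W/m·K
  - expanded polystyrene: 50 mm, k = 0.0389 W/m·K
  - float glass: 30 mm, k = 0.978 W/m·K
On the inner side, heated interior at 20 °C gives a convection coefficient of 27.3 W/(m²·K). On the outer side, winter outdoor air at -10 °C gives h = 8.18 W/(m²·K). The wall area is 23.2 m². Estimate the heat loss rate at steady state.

Treating each layer as a thermal resistance in series:
R_inner film = 1/(h_i·A) = 1/(27.3×23.2) = 0.001579 K/W
R_dense concrete = L/(kA) = 0.2/(1.54×23.2) = 0.005598 K/W
R_expanded polystyrene = L/(kA) = 0.05/(0.0389×23.2) = 0.0554 K/W
R_float glass = L/(kA) = 0.03/(0.978×23.2) = 0.001322 K/W
R_outer film = 1/(h_o·A) = 1/(8.18×23.2) = 0.005269 K/W
R_total = 0.06917 K/W
Q = ΔT / R_total = 30 / 0.06917

Q ≈ 434 W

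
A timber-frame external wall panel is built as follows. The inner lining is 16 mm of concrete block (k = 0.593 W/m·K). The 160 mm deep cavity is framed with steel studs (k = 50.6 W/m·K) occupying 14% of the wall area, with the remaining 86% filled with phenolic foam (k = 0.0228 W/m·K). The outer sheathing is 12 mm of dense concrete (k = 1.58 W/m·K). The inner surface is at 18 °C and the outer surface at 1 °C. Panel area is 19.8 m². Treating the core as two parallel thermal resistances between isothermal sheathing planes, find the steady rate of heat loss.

Sheathing layers in series; stud and cavity paths in parallel between them.
R_inner = 0.016/(0.593×19.8) = 0.001363 K/W
R_stud  = 0.16/(50.6×0.14×19.8) = 0.001141 K/W
R_cav   = 0.16/(0.0228×0.86×19.8) = 0.4121 K/W
1/R_core = 1/R_stud + 1/R_cav → R_core = 0.001138 K/W
R_outer = 0.012/(1.58×19.8) = 3.836×10^-4 K/W
R_total = 0.002884 K/W
Q = ΔT/R_total = 17/0.002884

Q ≈ 5890 W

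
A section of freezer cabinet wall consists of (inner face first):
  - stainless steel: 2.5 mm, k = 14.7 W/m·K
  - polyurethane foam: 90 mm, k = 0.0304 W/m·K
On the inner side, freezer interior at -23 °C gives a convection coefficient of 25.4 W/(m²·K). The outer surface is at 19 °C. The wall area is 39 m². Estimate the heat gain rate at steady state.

Q ≈ 546 W

Series thermal resistances:
R_inner film = 1/(h_i·A) = 1/(25.4×39) = 0.001009 K/W
R_stainless steel = L/(kA) = 0.0025/(14.7×39) = 4.361×10^-6 K/W
R_polyurethane foam = L/(kA) = 0.09/(0.0304×39) = 0.07591 K/W
R_total = 0.07692 K/W
Q = ΔT / R_total = 42 / 0.07692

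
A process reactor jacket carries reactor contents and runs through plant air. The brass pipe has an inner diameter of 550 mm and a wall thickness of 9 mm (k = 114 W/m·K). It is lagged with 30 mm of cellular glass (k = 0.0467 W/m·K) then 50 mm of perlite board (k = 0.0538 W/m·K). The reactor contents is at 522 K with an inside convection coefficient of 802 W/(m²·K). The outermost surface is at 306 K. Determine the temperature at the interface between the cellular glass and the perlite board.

T ≈ 427 K

Radial resistances (cylindrical: R_cond = ln(r_o/r_i)/(2πkL), R_conv = 1/(h·2πrL)):
R_inner film = 1/(h_i·2πr₁L) = 1/(802×2π×0.275×1) = 7.216×10^-4 K/W
R_brass pipe wall = ln(284/275)/(2π×114×1) = 4.496×10^-5 K/W
R_cellular glass = ln(314/284)/(2π×0.0467×1) = 0.3422 K/W
R_perlite board = ln(364/314)/(2π×0.0538×1) = 0.4371 K/W
R_total = 0.7801 K/W
Q = ΔT/R_total = 216/0.7801
Q = 277 W/m
T_interface = T_inner − Q·ΣR(inner→interface) = 522 − 277×0.343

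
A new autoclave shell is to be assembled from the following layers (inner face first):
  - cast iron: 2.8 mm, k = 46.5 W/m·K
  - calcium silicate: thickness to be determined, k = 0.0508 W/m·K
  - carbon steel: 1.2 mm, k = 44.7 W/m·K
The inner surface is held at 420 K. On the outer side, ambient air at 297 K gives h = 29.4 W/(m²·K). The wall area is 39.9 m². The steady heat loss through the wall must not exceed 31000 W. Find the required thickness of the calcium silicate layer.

L ≈ 6.31 mm

Treating each layer as a thermal resistance in series:
R_cast iron = L/(kA) = 0.0028/(46.5×39.9) = 1.509×10^-6 K/W
R_carbon steel = L/(kA) = 0.0012/(44.7×39.9) = 6.728×10^-7 K/W
R_outer film = 1/(h_o·A) = 1/(29.4×39.9) = 8.525×10^-4 K/W
Sum of the known resistances R_other = 8.547×10^-4 K/W
Required total resistance R_tot = ΔT/Q_allow = 123/31000 = 0.003968 K/W
R_calcium silicate = R_tot − R_other = 0.003113 K/W
L = R·k·A = 0.003113×0.0508×39.9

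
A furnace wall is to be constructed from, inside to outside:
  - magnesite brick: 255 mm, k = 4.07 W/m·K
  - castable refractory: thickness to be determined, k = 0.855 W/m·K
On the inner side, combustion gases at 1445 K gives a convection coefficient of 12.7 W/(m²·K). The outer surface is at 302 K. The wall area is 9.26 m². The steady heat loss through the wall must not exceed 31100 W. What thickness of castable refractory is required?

L ≈ 170 mm

Series thermal resistances:
R_inner film = 1/(h_i·A) = 1/(12.7×9.26) = 0.008503 K/W
R_magnesite brick = L/(kA) = 0.255/(4.07×9.26) = 0.006766 K/W
Sum of the known resistances R_other = 0.01527 K/W
Required total resistance R_tot = ΔT/Q_allow = 1143/31100 = 0.03675 K/W
R_castable refractory = R_tot − R_other = 0.02148 K/W
L = R·k·A = 0.02148×0.855×9.26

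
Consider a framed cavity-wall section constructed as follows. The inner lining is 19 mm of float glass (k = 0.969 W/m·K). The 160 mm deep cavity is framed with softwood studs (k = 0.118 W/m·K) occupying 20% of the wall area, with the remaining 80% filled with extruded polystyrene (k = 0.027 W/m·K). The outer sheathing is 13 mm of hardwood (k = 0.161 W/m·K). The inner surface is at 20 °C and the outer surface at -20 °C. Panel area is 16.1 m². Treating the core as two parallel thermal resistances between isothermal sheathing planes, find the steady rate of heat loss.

Q ≈ 177 W

Sheathing layers in series; stud and cavity paths in parallel between them.
R_inner = 0.019/(0.969×16.1) = 0.001218 K/W
R_stud  = 0.16/(0.118×0.2×16.1) = 0.4211 K/W
R_cav   = 0.16/(0.027×0.8×16.1) = 0.4601 K/W
1/R_core = 1/R_stud + 1/R_cav → R_core = 0.2199 K/W
R_outer = 0.013/(0.161×16.1) = 0.005015 K/W
R_total = 0.2261 K/W
Q = ΔT/R_total = 40/0.2261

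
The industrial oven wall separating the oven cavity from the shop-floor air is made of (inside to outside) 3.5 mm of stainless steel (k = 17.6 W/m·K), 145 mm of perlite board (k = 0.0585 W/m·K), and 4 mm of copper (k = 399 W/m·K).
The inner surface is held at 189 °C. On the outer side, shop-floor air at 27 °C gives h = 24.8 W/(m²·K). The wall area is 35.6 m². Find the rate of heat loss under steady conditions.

Treating each layer as a thermal resistance in series:
R_stainless steel = L/(kA) = 0.0035/(17.6×35.6) = 5.586×10^-6 K/W
R_perlite board = L/(kA) = 0.145/(0.0585×35.6) = 0.06962 K/W
R_copper = L/(kA) = 0.004/(399×35.6) = 2.816×10^-7 K/W
R_outer film = 1/(h_o·A) = 1/(24.8×35.6) = 0.001133 K/W
R_total = 0.07076 K/W
Q = ΔT / R_total = 162 / 0.07076

Q ≈ 2290 W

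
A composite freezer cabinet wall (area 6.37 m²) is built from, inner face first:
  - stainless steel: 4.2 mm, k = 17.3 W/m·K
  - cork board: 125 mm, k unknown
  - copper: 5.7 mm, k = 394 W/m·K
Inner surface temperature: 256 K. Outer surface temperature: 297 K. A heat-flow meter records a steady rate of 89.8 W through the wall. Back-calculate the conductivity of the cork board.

k ≈ 0.043 W/(m·K)

Series thermal resistances:
R_stainless steel = L/(kA) = 0.0042/(17.3×6.37) = 3.811×10^-5 K/W
R_copper = L/(kA) = 0.0057/(394×6.37) = 2.271×10^-6 K/W
Sum of known resistances R_other = 4.038×10^-5 K/W
Total R = ΔT/Q = 41/89.8 = 0.4566 K/W
R_cork board = R_total − R_other = 0.4565 K/W
k = L/(R·A) = 0.125/(0.4565×6.37)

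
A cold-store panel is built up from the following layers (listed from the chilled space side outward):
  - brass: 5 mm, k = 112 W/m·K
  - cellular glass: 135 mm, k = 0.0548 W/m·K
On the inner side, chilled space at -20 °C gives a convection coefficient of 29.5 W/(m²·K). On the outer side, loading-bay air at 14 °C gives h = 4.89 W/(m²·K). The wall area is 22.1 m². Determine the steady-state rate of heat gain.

Q ≈ 278 W

Series thermal resistances:
R_inner film = 1/(h_i·A) = 1/(29.5×22.1) = 0.001534 K/W
R_brass = L/(kA) = 0.005/(112×22.1) = 2.02×10^-6 K/W
R_cellular glass = L/(kA) = 0.135/(0.0548×22.1) = 0.1115 K/W
R_outer film = 1/(h_o·A) = 1/(4.89×22.1) = 0.009253 K/W
R_total = 0.1223 K/W
Q = ΔT / R_total = 34 / 0.1223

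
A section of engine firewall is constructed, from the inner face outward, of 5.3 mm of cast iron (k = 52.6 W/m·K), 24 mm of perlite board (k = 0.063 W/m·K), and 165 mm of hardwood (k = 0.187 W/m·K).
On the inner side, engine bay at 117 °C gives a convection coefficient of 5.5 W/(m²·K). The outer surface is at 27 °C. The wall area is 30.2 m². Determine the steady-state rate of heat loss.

Q ≈ 1880 W

Thermal resistances in series:
R_inner film = 1/(h_i·A) = 1/(5.5×30.2) = 0.00602 K/W
R_cast iron = L/(kA) = 0.0053/(52.6×30.2) = 3.336×10^-6 K/W
R_perlite board = L/(kA) = 0.024/(0.063×30.2) = 0.01261 K/W
R_hardwood = L/(kA) = 0.165/(0.187×30.2) = 0.02922 K/W
R_total = 0.04786 K/W
Q = ΔT / R_total = 90 / 0.04786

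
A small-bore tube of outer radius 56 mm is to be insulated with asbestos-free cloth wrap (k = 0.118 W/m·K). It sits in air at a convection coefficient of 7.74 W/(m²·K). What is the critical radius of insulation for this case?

For a cylinder r_cr = k/h = 0.118/7.74
r_cr = 15.2 mm; since the bare radius (56 mm) is above r_cr, any added insulation will reduce heat loss.

r_cr ≈ 15.2 mm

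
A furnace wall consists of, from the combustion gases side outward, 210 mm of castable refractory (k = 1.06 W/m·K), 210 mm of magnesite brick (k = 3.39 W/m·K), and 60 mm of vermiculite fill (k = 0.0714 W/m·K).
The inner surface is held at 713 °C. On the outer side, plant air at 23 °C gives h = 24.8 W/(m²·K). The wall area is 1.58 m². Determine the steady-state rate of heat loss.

Q ≈ 956 W

Using the resistance-network approach (series):
R_castable refractory = L/(kA) = 0.21/(1.06×1.58) = 0.1254 K/W
R_magnesite brick = L/(kA) = 0.21/(3.39×1.58) = 0.03921 K/W
R_vermiculite fill = L/(kA) = 0.06/(0.0714×1.58) = 0.5319 K/W
R_outer film = 1/(h_o·A) = 1/(24.8×1.58) = 0.02552 K/W
R_total = 0.722 K/W
Q = ΔT / R_total = 690 / 0.722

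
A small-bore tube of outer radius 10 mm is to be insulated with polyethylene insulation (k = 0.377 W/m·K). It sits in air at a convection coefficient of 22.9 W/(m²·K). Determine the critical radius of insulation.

r_cr ≈ 16.5 mm

For a cylinder r_cr = k/h = 0.377/22.9
r_cr = 16.5 mm; since the bare radius (10 mm) is below r_cr, adding a thin layer of insulation will *increase* heat loss.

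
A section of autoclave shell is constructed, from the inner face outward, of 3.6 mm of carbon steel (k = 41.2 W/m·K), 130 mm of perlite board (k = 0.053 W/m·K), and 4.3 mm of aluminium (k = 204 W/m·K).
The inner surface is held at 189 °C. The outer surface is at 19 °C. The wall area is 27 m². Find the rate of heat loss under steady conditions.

Q ≈ 1870 W

Using the resistance-network approach (series):
R_carbon steel = L/(kA) = 0.0036/(41.2×27) = 3.236×10^-6 K/W
R_perlite board = L/(kA) = 0.13/(0.053×27) = 0.09085 K/W
R_aluminium = L/(kA) = 0.0043/(204×27) = 7.807×10^-7 K/W
R_total = 0.09085 K/W
Q = ΔT / R_total = 170 / 0.09085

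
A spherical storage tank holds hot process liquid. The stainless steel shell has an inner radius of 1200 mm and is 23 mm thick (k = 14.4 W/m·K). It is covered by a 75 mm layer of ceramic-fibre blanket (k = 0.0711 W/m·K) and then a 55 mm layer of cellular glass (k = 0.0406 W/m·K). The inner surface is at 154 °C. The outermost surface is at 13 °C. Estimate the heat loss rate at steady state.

Q ≈ 1230 W

Each spherical layer contributes R = (1/r_i − 1/r_o)/(4πk):
R_stainless steel shell = (1/1.2 − 1/1.223)/(4π×14.4) = 8.661×10^-5 K/W
R_ceramic-fibre blanket = (1/1.223 − 1/1.298)/(4π×0.0711) = 0.05288 K/W
R_cellular glass = (1/1.298 − 1/1.353)/(4π×0.0406) = 0.06138 K/W
R_total = 0.1143 K/W
Q = ΔT/R_total = 141/0.1143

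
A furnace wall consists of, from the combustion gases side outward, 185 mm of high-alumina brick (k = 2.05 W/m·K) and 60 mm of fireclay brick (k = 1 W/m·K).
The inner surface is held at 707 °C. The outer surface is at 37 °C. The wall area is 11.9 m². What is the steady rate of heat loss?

Q ≈ 53100 W

Using the resistance-network approach (series):
R_high-alumina brick = L/(kA) = 0.185/(2.05×11.9) = 0.007584 K/W
R_fireclay brick = L/(kA) = 0.06/(1×11.9) = 0.005042 K/W
R_total = 0.01263 K/W
Q = ΔT / R_total = 670 / 0.01263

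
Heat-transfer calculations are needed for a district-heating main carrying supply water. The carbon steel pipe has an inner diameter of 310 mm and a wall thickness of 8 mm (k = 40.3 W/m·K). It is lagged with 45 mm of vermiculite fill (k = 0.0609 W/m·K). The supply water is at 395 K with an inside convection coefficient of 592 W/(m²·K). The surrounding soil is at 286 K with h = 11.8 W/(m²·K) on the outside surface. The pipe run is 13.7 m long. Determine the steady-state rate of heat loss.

Q ≈ 2120 W

Cylindrical conduction, so R = ln(r₂/r₁)/(2πkL) per layer, in series:
R_inner film = 1/(h_i·2πr₁L) = 1/(592×2π×0.155×13.7) = 1.266×10^-4 K/W
R_carbon steel pipe wall = ln(163/155)/(2π×40.3×13.7) = 1.451×10^-5 K/W
R_vermiculite fill = ln(208/163)/(2π×0.0609×13.7) = 0.0465 K/W
R_outer film = 1/(h_o·2πr_oL) = 1/(11.8×2π×0.208×13.7) = 0.004733 K/W
R_total = 0.05138 K/W
Q = ΔT/R_total = 109/0.05138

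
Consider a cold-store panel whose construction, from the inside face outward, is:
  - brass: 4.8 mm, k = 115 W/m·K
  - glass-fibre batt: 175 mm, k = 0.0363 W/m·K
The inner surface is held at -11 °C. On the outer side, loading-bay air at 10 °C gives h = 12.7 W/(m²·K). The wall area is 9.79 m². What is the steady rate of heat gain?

Q ≈ 42 W

Treating each layer as a thermal resistance in series:
R_brass = L/(kA) = 0.0048/(115×9.79) = 4.263×10^-6 K/W
R_glass-fibre batt = L/(kA) = 0.175/(0.0363×9.79) = 0.4924 K/W
R_outer film = 1/(h_o·A) = 1/(12.7×9.79) = 0.008043 K/W
R_total = 0.5005 K/W
Q = ΔT / R_total = 21 / 0.5005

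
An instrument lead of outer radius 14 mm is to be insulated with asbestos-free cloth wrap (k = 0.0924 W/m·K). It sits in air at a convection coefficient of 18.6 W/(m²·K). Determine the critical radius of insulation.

For a cylinder r_cr = k/h = 0.0924/18.6
r_cr = 4.97 mm; since the bare radius (14 mm) is above r_cr, any added insulation will reduce heat loss.

r_cr ≈ 4.97 mm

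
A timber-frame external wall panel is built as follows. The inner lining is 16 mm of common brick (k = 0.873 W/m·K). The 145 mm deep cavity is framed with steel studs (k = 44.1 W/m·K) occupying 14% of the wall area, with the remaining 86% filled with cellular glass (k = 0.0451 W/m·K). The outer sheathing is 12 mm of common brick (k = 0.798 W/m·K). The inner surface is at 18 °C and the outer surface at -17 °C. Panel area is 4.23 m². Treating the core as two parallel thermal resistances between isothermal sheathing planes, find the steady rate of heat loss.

Q ≈ 2610 W

Sheathing layers in series; stud and cavity paths in parallel between them.
R_inner = 0.016/(0.873×4.23) = 0.004333 K/W
R_stud  = 0.145/(44.1×0.14×4.23) = 0.005552 K/W
R_cav   = 0.145/(0.0451×0.86×4.23) = 0.8838 K/W
1/R_core = 1/R_stud + 1/R_cav → R_core = 0.005517 K/W
R_outer = 0.012/(0.798×4.23) = 0.003555 K/W
R_total = 0.01341 K/W
Q = ΔT/R_total = 35/0.01341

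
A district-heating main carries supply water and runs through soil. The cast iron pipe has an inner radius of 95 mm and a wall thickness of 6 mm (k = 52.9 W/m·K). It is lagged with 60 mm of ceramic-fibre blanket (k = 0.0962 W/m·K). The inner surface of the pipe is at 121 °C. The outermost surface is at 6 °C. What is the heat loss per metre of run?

q′ ≈ 149 W/m

Per-layer cylindrical resistances, series-summed:
R_cast iron pipe wall = ln(101/95)/(2π×52.9×1) = 1.843×10^-4 K/W
R_ceramic-fibre blanket = ln(161/101)/(2π×0.0962×1) = 0.7714 K/W
R_total = 0.7716 K/W
Q = ΔT/R_total = 115/0.7716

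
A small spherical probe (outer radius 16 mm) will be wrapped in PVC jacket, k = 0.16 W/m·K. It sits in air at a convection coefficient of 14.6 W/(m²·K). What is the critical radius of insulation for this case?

r_cr ≈ 21.9 mm

For a sphere r_cr = 2k/h = 2×0.16/14.6
r_cr = 21.9 mm; since the bare radius (16 mm) is below r_cr, adding a thin layer of insulation will *increase* heat loss.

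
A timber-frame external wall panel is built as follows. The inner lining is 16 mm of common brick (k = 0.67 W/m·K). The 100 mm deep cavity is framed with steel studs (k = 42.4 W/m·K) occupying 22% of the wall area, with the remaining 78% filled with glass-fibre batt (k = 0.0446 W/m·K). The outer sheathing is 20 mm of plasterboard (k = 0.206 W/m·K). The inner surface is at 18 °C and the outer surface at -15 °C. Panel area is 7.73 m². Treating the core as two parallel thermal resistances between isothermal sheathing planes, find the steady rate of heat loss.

Q ≈ 1940 W

Sheathing layers in series; stud and cavity paths in parallel between them.
R_inner = 0.016/(0.67×7.73) = 0.003089 K/W
R_stud  = 0.1/(42.4×0.22×7.73) = 0.001387 K/W
R_cav   = 0.1/(0.0446×0.78×7.73) = 0.3719 K/W
1/R_core = 1/R_stud + 1/R_cav → R_core = 0.001382 K/W
R_outer = 0.02/(0.206×7.73) = 0.01256 K/W
R_total = 0.01703 K/W
Q = ΔT/R_total = 33/0.01703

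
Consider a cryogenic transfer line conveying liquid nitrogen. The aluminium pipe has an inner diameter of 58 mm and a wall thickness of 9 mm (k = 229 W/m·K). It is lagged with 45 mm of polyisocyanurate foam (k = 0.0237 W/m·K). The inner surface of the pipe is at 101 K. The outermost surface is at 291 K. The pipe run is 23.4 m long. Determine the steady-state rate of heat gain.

Treating each annulus and film as a series resistance:
R_aluminium pipe wall = ln(38/29)/(2π×229×23.4) = 8.028×10^-6 K/W
R_polyisocyanurate foam = ln(83/38)/(2π×0.0237×23.4) = 0.2242 K/W
R_total = 0.2242 K/W
Q = ΔT/R_total = 190/0.2242

Q ≈ 847 W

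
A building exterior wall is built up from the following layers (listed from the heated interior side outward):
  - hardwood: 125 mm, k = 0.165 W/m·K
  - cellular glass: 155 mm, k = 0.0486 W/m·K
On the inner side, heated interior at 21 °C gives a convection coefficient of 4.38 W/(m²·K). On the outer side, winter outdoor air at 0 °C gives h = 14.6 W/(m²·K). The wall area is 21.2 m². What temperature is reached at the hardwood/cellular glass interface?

T ≈ 16.1 °C

Series thermal resistances:
R_inner film = 1/(h_i·A) = 1/(4.38×21.2) = 0.01077 K/W
R_hardwood = L/(kA) = 0.125/(0.165×21.2) = 0.03573 K/W
R_cellular glass = L/(kA) = 0.155/(0.0486×21.2) = 0.1504 K/W
R_outer film = 1/(h_o·A) = 1/(14.6×21.2) = 0.003231 K/W
R_total = 0.2002 K/W;  Q = ΔT/R_total = 21/0.2002 = 104.9 W
T_interface = T_inner − Q·ΣR(inner→interface) = 21 − 105×0.0465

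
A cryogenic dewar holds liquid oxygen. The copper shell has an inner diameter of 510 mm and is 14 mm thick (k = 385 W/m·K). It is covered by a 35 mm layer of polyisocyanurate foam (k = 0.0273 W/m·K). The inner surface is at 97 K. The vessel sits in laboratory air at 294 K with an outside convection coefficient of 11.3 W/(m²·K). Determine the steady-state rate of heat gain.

Q ≈ 149 W

Radial (spherical) resistances in series:
R_copper shell = (1/0.255 − 1/0.269)/(4π×385) = 4.219×10^-5 K/W
R_polyisocyanurate foam = (1/0.269 − 1/0.304)/(4π×0.0273) = 1.248 K/W
R_outer film = 1/(h·4πr_o²) = 1/(11.3×4π×0.304²) = 0.0762 K/W
R_total = 1.324 K/W
Q = ΔT/R_total = 197/1.324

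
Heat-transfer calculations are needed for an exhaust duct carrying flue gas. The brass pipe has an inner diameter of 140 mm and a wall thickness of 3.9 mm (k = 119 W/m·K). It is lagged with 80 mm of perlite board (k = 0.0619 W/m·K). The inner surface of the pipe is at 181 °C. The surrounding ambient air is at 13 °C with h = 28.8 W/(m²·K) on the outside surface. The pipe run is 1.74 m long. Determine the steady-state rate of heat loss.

Per-layer cylindrical resistances, series-summed:
R_brass pipe wall = ln(73.9/70)/(2π×119×1.74) = 4.167×10^-5 K/W
R_perlite board = ln(153.9/73.9)/(2π×0.0619×1.74) = 1.084 K/W
R_outer film = 1/(h_o·2πr_oL) = 1/(28.8×2π×0.1539×1.74) = 0.02064 K/W
R_total = 1.105 K/W
Q = ΔT/R_total = 168/1.105

Q ≈ 152 W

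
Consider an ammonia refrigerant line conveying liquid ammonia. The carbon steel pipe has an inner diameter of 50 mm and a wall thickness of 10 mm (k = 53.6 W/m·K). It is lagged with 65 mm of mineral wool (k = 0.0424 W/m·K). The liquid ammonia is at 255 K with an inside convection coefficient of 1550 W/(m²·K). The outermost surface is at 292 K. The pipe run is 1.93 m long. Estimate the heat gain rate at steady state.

Q ≈ 18.1 W

Radial resistances (cylindrical: R_cond = ln(r_o/r_i)/(2πkL), R_conv = 1/(h·2πrL)):
R_inner film = 1/(h_i·2πr₁L) = 1/(1550×2π×0.025×1.93) = 0.002128 K/W
R_carbon steel pipe wall = ln(35/25)/(2π×53.6×1.93) = 5.177×10^-4 K/W
R_mineral wool = ln(100/35)/(2π×0.0424×1.93) = 2.042 K/W
R_total = 2.044 K/W
Q = ΔT/R_total = 37/2.044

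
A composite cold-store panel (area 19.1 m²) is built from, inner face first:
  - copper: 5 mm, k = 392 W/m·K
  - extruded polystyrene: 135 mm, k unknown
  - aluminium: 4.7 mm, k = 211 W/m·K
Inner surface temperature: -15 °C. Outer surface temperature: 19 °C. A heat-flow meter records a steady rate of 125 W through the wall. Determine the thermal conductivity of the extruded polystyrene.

k ≈ 0.026 W/(m·K)

Series thermal resistances:
R_copper = L/(kA) = 0.005/(392×19.1) = 6.678×10^-7 K/W
R_aluminium = L/(kA) = 0.0047/(211×19.1) = 1.166×10^-6 K/W
Sum of known resistances R_other = 1.834×10^-6 K/W
Total R = ΔT/Q = 34/125 = 0.272 K/W
R_extruded polystyrene = R_total − R_other = 0.272 K/W
k = L/(R·A) = 0.135/(0.272×19.1)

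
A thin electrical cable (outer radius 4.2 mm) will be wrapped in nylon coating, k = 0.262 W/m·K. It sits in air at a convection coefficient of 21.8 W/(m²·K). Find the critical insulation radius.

For a cylinder r_cr = k/h = 0.262/21.8
r_cr = 12 mm; since the bare radius (4.2 mm) is below r_cr, adding a thin layer of insulation will *increase* heat loss.

r_cr ≈ 12 mm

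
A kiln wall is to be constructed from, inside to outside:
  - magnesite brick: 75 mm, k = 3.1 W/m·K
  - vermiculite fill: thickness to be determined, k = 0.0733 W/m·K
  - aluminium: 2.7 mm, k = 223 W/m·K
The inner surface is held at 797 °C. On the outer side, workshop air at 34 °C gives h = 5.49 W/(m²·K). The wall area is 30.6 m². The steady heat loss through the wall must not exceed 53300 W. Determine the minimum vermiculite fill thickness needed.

Using the resistance-network approach (series):
R_magnesite brick = L/(kA) = 0.075/(3.1×30.6) = 7.906×10^-4 K/W
R_aluminium = L/(kA) = 0.0027/(223×30.6) = 3.957×10^-7 K/W
R_outer film = 1/(h_o·A) = 1/(5.49×30.6) = 0.005953 K/W
Sum of the known resistances R_other = 0.006744 K/W
Required total resistance R_tot = ΔT/Q_allow = 763/53300 = 0.01432 K/W
R_vermiculite fill = R_tot − R_other = 0.007572 K/W
L = R·k·A = 0.007572×0.0733×30.6

L ≈ 17 mm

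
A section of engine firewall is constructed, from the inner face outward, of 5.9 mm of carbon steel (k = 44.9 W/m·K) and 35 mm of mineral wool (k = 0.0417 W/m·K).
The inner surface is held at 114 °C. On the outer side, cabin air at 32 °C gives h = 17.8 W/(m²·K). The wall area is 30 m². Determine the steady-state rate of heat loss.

Q ≈ 2750 W

Using the resistance-network approach (series):
R_carbon steel = L/(kA) = 0.0059/(44.9×30) = 4.38×10^-6 K/W
R_mineral wool = L/(kA) = 0.035/(0.0417×30) = 0.02798 K/W
R_outer film = 1/(h_o·A) = 1/(17.8×30) = 0.001873 K/W
R_total = 0.02985 K/W
Q = ΔT / R_total = 82 / 0.02985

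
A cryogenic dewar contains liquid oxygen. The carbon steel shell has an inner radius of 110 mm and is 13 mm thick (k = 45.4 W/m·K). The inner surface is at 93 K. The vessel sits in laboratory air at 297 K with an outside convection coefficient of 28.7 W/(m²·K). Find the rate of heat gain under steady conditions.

Radial (spherical) resistances in series:
R_carbon steel shell = (1/0.11 − 1/0.123)/(4π×45.4) = 0.001684 K/W
R_outer film = 1/(h·4πr_o²) = 1/(28.7×4π×0.123²) = 0.1833 K/W
R_total = 0.185 K/W
Q = ΔT/R_total = 204/0.185

Q ≈ 1100 W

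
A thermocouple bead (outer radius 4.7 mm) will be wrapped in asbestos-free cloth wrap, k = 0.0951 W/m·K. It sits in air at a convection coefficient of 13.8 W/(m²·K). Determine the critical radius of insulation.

For a sphere r_cr = 2k/h = 2×0.0951/13.8
r_cr = 13.8 mm; since the bare radius (4.7 mm) is below r_cr, adding a thin layer of insulation will *increase* heat loss.

r_cr ≈ 13.8 mm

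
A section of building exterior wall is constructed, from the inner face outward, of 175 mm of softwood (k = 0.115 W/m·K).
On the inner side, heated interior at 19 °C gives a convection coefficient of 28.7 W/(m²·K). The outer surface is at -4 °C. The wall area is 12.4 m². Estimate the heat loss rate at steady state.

Series thermal resistances:
R_inner film = 1/(h_i·A) = 1/(28.7×12.4) = 0.00281 K/W
R_softwood = L/(kA) = 0.175/(0.115×12.4) = 0.1227 K/W
R_total = 0.1255 K/W
Q = ΔT / R_total = 23 / 0.1255

Q ≈ 183 W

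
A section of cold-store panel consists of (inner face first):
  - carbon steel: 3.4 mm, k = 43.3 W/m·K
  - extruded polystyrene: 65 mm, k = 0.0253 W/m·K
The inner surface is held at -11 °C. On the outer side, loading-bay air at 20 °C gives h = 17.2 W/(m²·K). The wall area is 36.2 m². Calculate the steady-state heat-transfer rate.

Model the wall as resistances in series:
R_carbon steel = L/(kA) = 0.0034/(43.3×36.2) = 2.169×10^-6 K/W
R_extruded polystyrene = L/(kA) = 0.065/(0.0253×36.2) = 0.07097 K/W
R_outer film = 1/(h_o·A) = 1/(17.2×36.2) = 0.001606 K/W
R_total = 0.07258 K/W
Q = ΔT / R_total = 31 / 0.07258

Q ≈ 427 W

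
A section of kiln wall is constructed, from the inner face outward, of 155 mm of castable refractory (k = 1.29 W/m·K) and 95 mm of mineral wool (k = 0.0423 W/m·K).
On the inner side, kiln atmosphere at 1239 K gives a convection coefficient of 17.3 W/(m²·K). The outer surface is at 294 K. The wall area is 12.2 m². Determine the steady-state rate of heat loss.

Q ≈ 4760 W

Series thermal resistances:
R_inner film = 1/(h_i·A) = 1/(17.3×12.2) = 0.004738 K/W
R_castable refractory = L/(kA) = 0.155/(1.29×12.2) = 0.009849 K/W
R_mineral wool = L/(kA) = 0.095/(0.0423×12.2) = 0.1841 K/W
R_total = 0.1987 K/W
Q = ΔT / R_total = 945 / 0.1987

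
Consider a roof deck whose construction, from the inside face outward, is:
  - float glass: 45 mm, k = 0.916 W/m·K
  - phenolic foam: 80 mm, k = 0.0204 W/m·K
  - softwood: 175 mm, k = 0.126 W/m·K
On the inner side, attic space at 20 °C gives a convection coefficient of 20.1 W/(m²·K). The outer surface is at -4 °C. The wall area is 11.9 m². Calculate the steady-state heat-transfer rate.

Q ≈ 52.8 W

Model the wall as resistances in series:
R_inner film = 1/(h_i·A) = 1/(20.1×11.9) = 0.004181 K/W
R_float glass = L/(kA) = 0.045/(0.916×11.9) = 0.004128 K/W
R_phenolic foam = L/(kA) = 0.08/(0.0204×11.9) = 0.3295 K/W
R_softwood = L/(kA) = 0.175/(0.126×11.9) = 0.1167 K/W
R_total = 0.4546 K/W
Q = ΔT / R_total = 24 / 0.4546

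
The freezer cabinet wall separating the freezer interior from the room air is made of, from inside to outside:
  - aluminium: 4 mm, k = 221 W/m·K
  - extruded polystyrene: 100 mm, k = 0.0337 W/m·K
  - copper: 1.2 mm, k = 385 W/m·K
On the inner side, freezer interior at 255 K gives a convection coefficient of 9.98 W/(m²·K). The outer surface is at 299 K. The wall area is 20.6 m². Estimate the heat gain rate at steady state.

Treating each layer as a thermal resistance in series:
R_inner film = 1/(h_i·A) = 1/(9.98×20.6) = 0.004864 K/W
R_aluminium = L/(kA) = 0.004/(221×20.6) = 8.786×10^-7 K/W
R_extruded polystyrene = L/(kA) = 0.1/(0.0337×20.6) = 0.144 K/W
R_copper = L/(kA) = 0.0012/(385×20.6) = 1.513×10^-7 K/W
R_total = 0.1489 K/W
Q = ΔT / R_total = 44 / 0.1489

Q ≈ 295 W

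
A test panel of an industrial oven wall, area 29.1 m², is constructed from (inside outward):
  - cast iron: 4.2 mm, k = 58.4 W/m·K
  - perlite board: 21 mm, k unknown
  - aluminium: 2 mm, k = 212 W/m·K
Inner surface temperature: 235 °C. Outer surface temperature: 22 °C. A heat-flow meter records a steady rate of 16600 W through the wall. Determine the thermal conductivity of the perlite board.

k ≈ 0.0563 W/(m·K)

Thermal resistances in series:
R_cast iron = L/(kA) = 0.0042/(58.4×29.1) = 2.471×10^-6 K/W
R_aluminium = L/(kA) = 0.002/(212×29.1) = 3.242×10^-7 K/W
Sum of known resistances R_other = 2.796×10^-6 K/W
Total R = ΔT/Q = 213/16600 = 0.01283 K/W
R_perlite board = R_total − R_other = 0.01283 K/W
k = L/(R·A) = 0.021/(0.01283×29.1)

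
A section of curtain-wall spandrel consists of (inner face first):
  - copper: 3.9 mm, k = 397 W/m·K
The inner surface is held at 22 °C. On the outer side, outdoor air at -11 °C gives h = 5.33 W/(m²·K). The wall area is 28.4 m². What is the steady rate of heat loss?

Q ≈ 5000 W

Using the resistance-network approach (series):
R_copper = L/(kA) = 0.0039/(397×28.4) = 3.459×10^-7 K/W
R_outer film = 1/(h_o·A) = 1/(5.33×28.4) = 0.006606 K/W
R_total = 0.006607 K/W
Q = ΔT / R_total = 33 / 0.006607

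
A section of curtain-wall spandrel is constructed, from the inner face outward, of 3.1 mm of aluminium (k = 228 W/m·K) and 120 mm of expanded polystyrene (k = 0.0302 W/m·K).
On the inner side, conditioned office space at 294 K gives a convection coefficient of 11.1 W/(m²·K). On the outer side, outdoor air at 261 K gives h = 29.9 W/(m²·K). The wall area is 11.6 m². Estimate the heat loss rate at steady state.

Using the resistance-network approach (series):
R_inner film = 1/(h_i·A) = 1/(11.1×11.6) = 0.007766 K/W
R_aluminium = L/(kA) = 0.0031/(228×11.6) = 1.172×10^-6 K/W
R_expanded polystyrene = L/(kA) = 0.12/(0.0302×11.6) = 0.3425 K/W
R_outer film = 1/(h_o·A) = 1/(29.9×11.6) = 0.002883 K/W
R_total = 0.3532 K/W
Q = ΔT / R_total = 33 / 0.3532

Q ≈ 93.4 W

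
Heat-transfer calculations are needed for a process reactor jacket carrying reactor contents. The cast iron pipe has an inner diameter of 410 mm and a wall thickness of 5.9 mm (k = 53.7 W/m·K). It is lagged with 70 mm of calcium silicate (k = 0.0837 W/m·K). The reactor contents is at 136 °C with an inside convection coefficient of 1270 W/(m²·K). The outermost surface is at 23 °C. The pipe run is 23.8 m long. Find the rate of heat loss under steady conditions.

Q ≈ 4930 W

For a radial system each layer contributes R = ln(r_out/r_in)/(2πkL); films add R = 1/(hA).
R_inner film = 1/(h_i·2πr₁L) = 1/(1270×2π×0.205×23.8) = 2.569×10^-5 K/W
R_cast iron pipe wall = ln(210.9/205)/(2π×53.7×23.8) = 3.533×10^-6 K/W
R_calcium silicate = ln(280.9/210.9)/(2π×0.0837×23.8) = 0.0229 K/W
R_total = 0.02293 K/W
Q = ΔT/R_total = 113/0.02293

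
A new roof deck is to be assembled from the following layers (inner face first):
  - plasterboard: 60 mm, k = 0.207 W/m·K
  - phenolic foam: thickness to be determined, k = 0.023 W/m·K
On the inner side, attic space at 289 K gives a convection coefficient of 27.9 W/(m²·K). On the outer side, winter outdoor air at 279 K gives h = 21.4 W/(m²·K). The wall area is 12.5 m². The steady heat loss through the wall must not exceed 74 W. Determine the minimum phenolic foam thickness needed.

Using the resistance-network approach (series):
R_inner film = 1/(h_i·A) = 1/(27.9×12.5) = 0.002867 K/W
R_plasterboard = L/(kA) = 0.06/(0.207×12.5) = 0.02319 K/W
R_outer film = 1/(h_o·A) = 1/(21.4×12.5) = 0.003738 K/W
Sum of the known resistances R_other = 0.02979 K/W
Required total resistance R_tot = ΔT/Q_allow = 10/74 = 0.1351 K/W
R_phenolic foam = R_tot − R_other = 0.1053 K/W
L = R·k·A = 0.1053×0.023×12.5

L ≈ 30.3 mm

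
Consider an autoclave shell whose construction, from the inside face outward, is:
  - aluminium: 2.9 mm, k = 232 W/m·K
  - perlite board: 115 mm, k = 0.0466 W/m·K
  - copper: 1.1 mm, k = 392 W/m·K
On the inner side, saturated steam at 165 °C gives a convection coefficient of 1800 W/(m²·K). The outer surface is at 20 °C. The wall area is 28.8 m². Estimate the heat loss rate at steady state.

Q ≈ 1690 W

Using the resistance-network approach (series):
R_inner film = 1/(h_i·A) = 1/(1800×28.8) = 1.929×10^-5 K/W
R_aluminium = L/(kA) = 0.0029/(232×28.8) = 4.34×10^-7 K/W
R_perlite board = L/(kA) = 0.115/(0.0466×28.8) = 0.08569 K/W
R_copper = L/(kA) = 0.0011/(392×28.8) = 9.743×10^-8 K/W
R_total = 0.08571 K/W
Q = ΔT / R_total = 145 / 0.08571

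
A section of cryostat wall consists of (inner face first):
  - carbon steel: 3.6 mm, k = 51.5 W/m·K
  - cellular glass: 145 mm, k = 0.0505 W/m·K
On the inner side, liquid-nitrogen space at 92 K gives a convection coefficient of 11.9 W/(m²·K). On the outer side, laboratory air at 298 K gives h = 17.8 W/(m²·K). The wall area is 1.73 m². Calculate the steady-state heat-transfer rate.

Using the resistance-network approach (series):
R_inner film = 1/(h_i·A) = 1/(11.9×1.73) = 0.04857 K/W
R_carbon steel = L/(kA) = 0.0036/(51.5×1.73) = 4.041×10^-5 K/W
R_cellular glass = L/(kA) = 0.145/(0.0505×1.73) = 1.66 K/W
R_outer film = 1/(h_o·A) = 1/(17.8×1.73) = 0.03247 K/W
R_total = 1.741 K/W
Q = ΔT / R_total = 206 / 1.741

Q ≈ 118 W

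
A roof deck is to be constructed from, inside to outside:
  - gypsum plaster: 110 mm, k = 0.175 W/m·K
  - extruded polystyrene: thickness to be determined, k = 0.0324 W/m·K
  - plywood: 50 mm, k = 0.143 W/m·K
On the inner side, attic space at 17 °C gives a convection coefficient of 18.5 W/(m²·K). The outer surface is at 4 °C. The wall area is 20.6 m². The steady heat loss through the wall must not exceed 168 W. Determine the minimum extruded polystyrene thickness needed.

Thermal resistances in series:
R_inner film = 1/(h_i·A) = 1/(18.5×20.6) = 0.002624 K/W
R_gypsum plaster = L/(kA) = 0.11/(0.175×20.6) = 0.03051 K/W
R_plywood = L/(kA) = 0.05/(0.143×20.6) = 0.01697 K/W
Sum of the known resistances R_other = 0.05011 K/W
Required total resistance R_tot = ΔT/Q_allow = 13/168 = 0.07738 K/W
R_extruded polystyrene = R_tot − R_other = 0.02727 K/W
L = R·k·A = 0.02727×0.0324×20.6

L ≈ 18.2 mm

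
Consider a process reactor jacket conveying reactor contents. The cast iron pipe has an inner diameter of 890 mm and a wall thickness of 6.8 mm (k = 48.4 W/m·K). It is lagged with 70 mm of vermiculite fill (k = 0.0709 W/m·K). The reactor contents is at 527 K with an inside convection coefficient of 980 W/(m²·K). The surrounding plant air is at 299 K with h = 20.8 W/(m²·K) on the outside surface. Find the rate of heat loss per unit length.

q′ ≈ 674 W/m

Treating each annulus and film as a series resistance:
R_inner film = 1/(h_i·2πr₁L) = 1/(980×2π×0.445×1) = 3.65×10^-4 K/W
R_cast iron pipe wall = ln(451.8/445)/(2π×48.4×1) = 4.987×10^-5 K/W
R_vermiculite fill = ln(521.8/451.8)/(2π×0.0709×1) = 0.3233 K/W
R_outer film = 1/(h_o·2πr_oL) = 1/(20.8×2π×0.5218×1) = 0.01466 K/W
R_total = 0.3384 K/W
Q = ΔT/R_total = 228/0.3384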